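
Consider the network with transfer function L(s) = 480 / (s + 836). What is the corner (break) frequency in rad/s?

The single real pole at s = −836 gives a corner at ω = 836 rad/s.

836 rad/s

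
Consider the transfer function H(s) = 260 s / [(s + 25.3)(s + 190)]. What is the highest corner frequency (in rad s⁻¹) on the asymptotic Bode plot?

190 rad s⁻¹

Break frequencies occur at each pole and zero magnitude: 25.3 rad s⁻¹, 190 rad s⁻¹.
The highest is 190 rad s⁻¹.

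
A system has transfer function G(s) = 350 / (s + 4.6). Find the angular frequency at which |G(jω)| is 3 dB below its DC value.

For a single-pole low-pass, the −3 dB point is at the pole: ω = 4.6 rad/s.

4.6 rad/s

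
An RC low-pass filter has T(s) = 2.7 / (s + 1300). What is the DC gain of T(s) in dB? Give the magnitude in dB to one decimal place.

T(0) = 2.7 / 1300 = 0.0020769
20 log₁₀(0.0020769) = -53.65 dB

-53.7 dB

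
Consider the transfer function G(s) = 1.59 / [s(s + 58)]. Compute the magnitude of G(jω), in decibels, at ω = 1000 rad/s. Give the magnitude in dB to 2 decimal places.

-115.99 dB

|j1000 + 58| = √(1000² + 58²) = 1002
|j1000| = 1000
|G(j1000)| = 1.59 / (1002 × 1000) = 1.5873e-06
20 log₁₀(1.5873e-06) = -115.987 dB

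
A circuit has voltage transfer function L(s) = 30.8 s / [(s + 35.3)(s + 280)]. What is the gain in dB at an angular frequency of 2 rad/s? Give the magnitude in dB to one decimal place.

|j2| = 2
|j2 + 35.3| = √(2² + 35.3²) = 35.36
|j2 + 280| = √(2² + 280²) = 280
|L(j2)| = 30.8 × 2 / (35.36 × 280) = 0.0062222
20 log₁₀(0.0062222) = -44.12 dB

-44.1 dB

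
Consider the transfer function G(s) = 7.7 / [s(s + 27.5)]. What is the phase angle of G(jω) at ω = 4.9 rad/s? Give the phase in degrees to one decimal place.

∠(j4.9 + 27.5) = arctan(4.9/27.5) = 10.10°
∠(j4.9) = 90.00°
∠G(j4.9) = − (10.10° + 90.00°) = -100.10°

-100.1 deg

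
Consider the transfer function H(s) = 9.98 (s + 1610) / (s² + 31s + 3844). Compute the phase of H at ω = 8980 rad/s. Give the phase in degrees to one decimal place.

∠(j8980 + 1610) = arctan(8980/1610) = 79.84°
∠[(j8980)² + 31(j8980) + 3844] = ∠[-8.0637e+07 + j2.7838e+05] = 179.80°
∠H(j8980) = 79.84° − 179.80° = -99.97°

-100.0°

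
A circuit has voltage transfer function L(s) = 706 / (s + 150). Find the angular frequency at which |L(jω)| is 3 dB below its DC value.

For a single-pole low-pass, the −3 dB point is at the pole: ω = 150 rad/s.

150 rad/s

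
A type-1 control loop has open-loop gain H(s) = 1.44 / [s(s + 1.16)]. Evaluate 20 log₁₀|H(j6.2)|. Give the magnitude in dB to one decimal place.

-28.7 dB

|j6.2 + 1.16| = √(6.2² + 1.16²) = 6.308
|j6.2| = 6.2
|H(j6.2)| = 1.44 / (6.308 × 6.2) = 0.036822
20 log₁₀(0.036822) = -28.68 dB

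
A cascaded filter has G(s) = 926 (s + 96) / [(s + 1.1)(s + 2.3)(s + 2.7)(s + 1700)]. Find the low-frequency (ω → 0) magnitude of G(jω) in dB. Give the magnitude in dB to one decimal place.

G(0) = 926 × 96 / (1.1 × 2.3 × 2.7 × 1700) = 7.6551
20 log₁₀(7.6551) = 17.68 dB

17.7 dB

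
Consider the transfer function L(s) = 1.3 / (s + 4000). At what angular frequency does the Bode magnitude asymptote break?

The single real pole at s = −4000 gives a corner at ω = 4000 rad/sec.

4000 rad/sec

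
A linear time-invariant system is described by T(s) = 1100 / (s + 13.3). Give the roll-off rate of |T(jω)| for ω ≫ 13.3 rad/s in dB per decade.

With 0 zeros and 1 pole, the high-frequency asymptotic slope is 20 × (0 − 1) = -20 dB/decade.

-20 dB/decade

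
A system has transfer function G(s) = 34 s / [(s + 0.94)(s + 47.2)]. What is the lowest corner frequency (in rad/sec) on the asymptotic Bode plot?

0.94 rad/sec

Break frequencies occur at each pole and zero magnitude: 0.94 rad/sec, 47.2 rad/sec.
The lowest is 0.94 rad/sec.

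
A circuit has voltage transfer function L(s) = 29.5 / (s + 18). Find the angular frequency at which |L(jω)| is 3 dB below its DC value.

18 rad s⁻¹

For a single-pole low-pass, the −3 dB point is at the pole: ω = 18 rad s⁻¹.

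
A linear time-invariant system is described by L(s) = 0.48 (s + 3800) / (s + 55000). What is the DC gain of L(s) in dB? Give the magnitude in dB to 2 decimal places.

-29.59 dB

L(0) = 0.48 × 3800 / 55000 = 0.033164
20 log₁₀(0.033164) = -29.587 dB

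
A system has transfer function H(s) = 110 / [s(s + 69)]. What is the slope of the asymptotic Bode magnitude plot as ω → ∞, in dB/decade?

-40 dB/decade

With 0 zeros and 2 poles, the high-frequency asymptotic slope is 20 × (0 − 2) = -40 dB/decade.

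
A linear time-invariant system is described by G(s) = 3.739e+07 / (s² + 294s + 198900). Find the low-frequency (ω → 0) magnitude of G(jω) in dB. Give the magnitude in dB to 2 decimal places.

G(0) = 3.739e+07 / 198900 = 187.98
20 log₁₀(187.98) = 45.482 dB

45.48 dB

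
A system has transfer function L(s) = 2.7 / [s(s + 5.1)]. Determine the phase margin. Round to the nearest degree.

Gain crossover: |L(jω)| = 1 at ω ≈ 0.527 rad/s.
∠L(j0.527) = −90° − arctan(0.527/5.1) ≈ -95.90°
PM = 180° + (-95.90°) = 84.10°

84°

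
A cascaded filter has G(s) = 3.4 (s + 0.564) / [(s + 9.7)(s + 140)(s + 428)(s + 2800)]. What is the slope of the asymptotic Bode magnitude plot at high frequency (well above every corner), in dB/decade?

-60 dB/decade

With 1 zero and 4 poles, the high-frequency asymptotic slope is 20 × (1 − 4) = -60 dB/decade.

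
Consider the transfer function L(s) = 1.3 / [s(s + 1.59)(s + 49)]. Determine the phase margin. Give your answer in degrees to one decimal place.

89.4 deg

Gain crossover: |L(jω)| = 1 at ω ≈ 0.0167 rad s⁻¹.
∠L(j0.0167) = −90° − arctan(0.0167/1.59) − arctan(0.0167/49) ≈ -90.62°
PM = 180° + (-90.62°) = 89.38°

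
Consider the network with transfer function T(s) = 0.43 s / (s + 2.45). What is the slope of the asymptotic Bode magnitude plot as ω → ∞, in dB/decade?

0 dB/decade

With 1 zero and 1 pole, the high-frequency asymptotic slope is 20 × (1 − 1) = 0 dB/decade.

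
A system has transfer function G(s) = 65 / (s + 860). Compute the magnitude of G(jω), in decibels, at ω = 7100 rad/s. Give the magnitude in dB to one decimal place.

-40.8 dB

|j7100 + 860| = √(7100² + 860²) = 7152
|G(j7100)| = 65 / 7152 = 0.0090885
20 log₁₀(0.0090885) = -40.83 dB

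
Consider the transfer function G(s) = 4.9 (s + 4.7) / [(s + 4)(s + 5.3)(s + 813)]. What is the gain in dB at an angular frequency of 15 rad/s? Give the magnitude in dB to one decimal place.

|j15 + 4.7| = √(15² + 4.7²) = 15.72
|j15 + 4| = √(15² + 4²) = 15.52
|j15 + 5.3| = √(15² + 5.3²) = 15.91
|j15 + 813| = √(15² + 813²) = 813.1
|G(j15)| = 4.9 × 15.72 / (15.52 × 15.91 × 813.1) = 0.00038354
20 log₁₀(0.00038354) = -68.32 dB

-68.3 dB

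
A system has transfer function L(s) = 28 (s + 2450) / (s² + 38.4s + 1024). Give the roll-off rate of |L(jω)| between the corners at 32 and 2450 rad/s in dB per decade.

In this band the factors already past their corner are: complex pole pair at ωₙ ≈ 32; net slope = -40 dB/decade.

-40 dB/decade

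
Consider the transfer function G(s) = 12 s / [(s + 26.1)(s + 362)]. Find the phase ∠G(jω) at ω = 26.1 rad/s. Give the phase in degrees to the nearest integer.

41°

∠(j26.1) = 90.00°
∠(j26.1 + 26.1) = arctan(26.1/26.1) = 45.00°
∠(j26.1 + 362) = arctan(26.1/362) = 4.12°
∠G(j26.1) = 90.00° − (45.00° + 4.12°) = 40.88°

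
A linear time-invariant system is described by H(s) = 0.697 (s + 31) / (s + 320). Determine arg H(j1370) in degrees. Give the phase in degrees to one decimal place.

11.9°

∠(j1370 + 31) = arctan(1370/31) = 88.70°
∠(j1370 + 320) = arctan(1370/320) = 76.85°
∠H(j1370) = 88.70° − 76.85° = 11.85°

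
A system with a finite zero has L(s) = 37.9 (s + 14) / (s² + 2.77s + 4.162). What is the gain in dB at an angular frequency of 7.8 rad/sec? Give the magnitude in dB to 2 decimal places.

20.01 dB

|j7.8 + 14| = √(7.8² + 14²) = 16.03
|(j7.8)² + 2.77(j7.8) + 4.162| = |-56.678 + j21.606| = 60.66
|L(j7.8)| = 37.9 × 16.03 / 60.66 = 10.014
20 log₁₀(10.014) = 20.012 dB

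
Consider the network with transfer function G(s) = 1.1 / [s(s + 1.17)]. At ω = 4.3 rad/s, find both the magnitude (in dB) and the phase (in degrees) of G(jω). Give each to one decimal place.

|G| = -24.8 dB, ∠G = -164.8 deg

|j4.3 + 1.17| = √(4.3² + 1.17²) = 4.456
|j4.3| = 4.3
|G(j4.3)| = 1.1 / (4.456 × 4.3) = 0.057405
20 log₁₀(0.057405) = -24.82 dB
∠(j4.3 + 1.17) = arctan(4.3/1.17) = 74.78°
∠(j4.3) = 90.00°
∠G(j4.3) = − (74.78° + 90.00°) = -164.78°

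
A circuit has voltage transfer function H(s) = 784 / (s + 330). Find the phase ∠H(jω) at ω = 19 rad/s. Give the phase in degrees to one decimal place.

∠(j19 + 330) = arctan(19/330) = 3.30°
∠H(j19) = −3.30° = -3.30°

-3.3°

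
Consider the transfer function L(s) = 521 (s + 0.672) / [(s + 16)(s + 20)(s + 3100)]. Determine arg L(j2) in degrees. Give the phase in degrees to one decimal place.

∠(j2 + 0.672) = arctan(2/0.672) = 71.43°
∠(j2 + 16) = arctan(2/16) = 7.13°
∠(j2 + 20) = arctan(2/20) = 5.71°
∠(j2 + 3100) = arctan(2/3100) = 0.04°
∠L(j2) = 71.43° − (7.13° + 5.71° + 0.04°) = 58.56°

58.6 deg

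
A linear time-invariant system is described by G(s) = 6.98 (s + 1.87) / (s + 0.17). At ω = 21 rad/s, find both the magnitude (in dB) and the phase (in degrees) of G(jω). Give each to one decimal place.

|j21 + 1.87| = √(21² + 1.87²) = 21.08
|j21 + 0.17| = √(21² + 0.17²) = 21
|G(j21)| = 6.98 × 21.08 / 21 = 7.0074
20 log₁₀(7.0074) = 16.91 dB
∠(j21 + 1.87) = arctan(21/1.87) = 84.91°
∠(j21 + 0.17) = arctan(21/0.17) = 89.54°
∠G(j21) = 84.91° − 89.54° = -4.62°

|G| = 16.9 dB, ∠G = -4.6°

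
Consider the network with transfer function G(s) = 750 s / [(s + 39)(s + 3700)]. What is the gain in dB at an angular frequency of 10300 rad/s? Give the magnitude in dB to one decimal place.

|j10300| = 1.03e+04
|j10300 + 39| = √(10300² + 39²) = 1.03e+04
|j10300 + 3700| = √(10300² + 3700²) = 1.094e+04
|G(j10300)| = 750 × 1.03e+04 / (1.03e+04 × 1.094e+04) = 0.068528
20 log₁₀(0.068528) = -23.28 dB

-23.3 dB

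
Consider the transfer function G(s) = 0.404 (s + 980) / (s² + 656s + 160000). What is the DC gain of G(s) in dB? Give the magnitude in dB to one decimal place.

G(0) = 0.404 × 980 / 160000 = 0.0024745
20 log₁₀(0.0024745) = -52.13 dB

-52.1 dB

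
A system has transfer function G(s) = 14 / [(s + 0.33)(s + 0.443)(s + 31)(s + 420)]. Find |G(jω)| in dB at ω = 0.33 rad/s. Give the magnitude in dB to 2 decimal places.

|j0.33 + 0.33| = √(0.33² + 0.33²) = 0.4667
|j0.33 + 0.443| = √(0.33² + 0.443²) = 0.5524
|j0.33 + 31| = √(0.33² + 31²) = 31
|j0.33 + 420| = √(0.33² + 420²) = 420
|G(j0.33)| = 14 / (0.4667 × 0.5524 × 31 × 420) = 0.0041707
20 log₁₀(0.0041707) = -47.596 dB

-47.60 dB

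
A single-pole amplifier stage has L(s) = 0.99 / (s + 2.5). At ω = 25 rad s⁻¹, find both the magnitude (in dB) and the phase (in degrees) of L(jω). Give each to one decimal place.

|L| = -28.1 dB, ∠L = -84.3°

|j25 + 2.5| = √(25² + 2.5²) = 25.12
|L(j25)| = 0.99 / 25.12 = 0.039403
20 log₁₀(0.039403) = -28.09 dB
∠(j25 + 2.5) = arctan(25/2.5) = 84.29°
∠L(j25) = −84.29° = -84.29°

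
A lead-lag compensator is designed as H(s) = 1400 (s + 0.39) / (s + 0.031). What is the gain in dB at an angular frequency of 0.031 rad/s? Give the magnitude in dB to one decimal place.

|j0.031 + 0.39| = √(0.031² + 0.39²) = 0.3912
|j0.031 + 0.031| = √(0.031² + 0.031²) = 0.04384
|H(j0.031)| = 1400 × 0.3912 / 0.04384 = 12493
20 log₁₀(12493) = 81.93 dB

81.9 dB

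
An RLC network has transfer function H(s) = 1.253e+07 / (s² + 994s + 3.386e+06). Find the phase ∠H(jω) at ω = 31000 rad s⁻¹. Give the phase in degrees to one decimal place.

-178.2°

∠[(j31000)² + 994(j31000) + 3.386e+06] = ∠[-9.5761e+08 + j3.0814e+07] = 178.16°
∠H(j31000) = −178.16° = -178.16°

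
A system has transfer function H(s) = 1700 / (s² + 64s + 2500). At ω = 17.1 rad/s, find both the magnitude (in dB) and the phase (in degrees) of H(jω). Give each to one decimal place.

|(j17.1)² + 64(j17.1) + 2500| = |2207.6 + j1094.4| = 2464
|H(j17.1)| = 1700 / 2464 = 0.68994
20 log₁₀(0.68994) = -3.22 dB
∠[(j17.1)² + 64(j17.1) + 2500] = ∠[2207.6 + j1094.4] = 26.37°
∠H(j17.1) = −26.37° = -26.37°

|H| = -3.2 dB, ∠H = -26.4°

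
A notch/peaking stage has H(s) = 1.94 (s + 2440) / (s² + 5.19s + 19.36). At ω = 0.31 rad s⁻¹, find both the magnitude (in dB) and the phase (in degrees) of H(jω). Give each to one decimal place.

|H| = 47.8 dB, ∠H = -4.8°

|j0.31 + 2440| = √(0.31² + 2440²) = 2440
|(j0.31)² + 5.19(j0.31) + 19.36| = |19.264 + j1.6089| = 19.33
|H(j0.31)| = 1.94 × 2440 / 19.33 = 244.87
20 log₁₀(244.87) = 47.78 dB
∠(j0.31 + 2440) = arctan(0.31/2440) = 0.01°
∠[(j0.31)² + 5.19(j0.31) + 19.36] = ∠[19.264 + j1.6089] = 4.77°
∠H(j0.31) = 0.01° − 4.77° = -4.77°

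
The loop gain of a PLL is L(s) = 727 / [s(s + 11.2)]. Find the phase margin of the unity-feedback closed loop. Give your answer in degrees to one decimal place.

23.4°

Gain crossover: |L(jω)| = 1 at ω ≈ 25.8 rad/sec.
∠L(j25.8) = −90° − arctan(25.8/11.2) ≈ -156.55°
PM = 180° + (-156.55°) = 23.45°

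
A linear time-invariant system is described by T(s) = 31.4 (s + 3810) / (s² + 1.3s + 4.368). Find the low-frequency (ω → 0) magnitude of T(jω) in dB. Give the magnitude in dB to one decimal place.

T(0) = 31.4 × 3810 / 4.368 = 27389
20 log₁₀(27389) = 88.75 dB

88.8 dB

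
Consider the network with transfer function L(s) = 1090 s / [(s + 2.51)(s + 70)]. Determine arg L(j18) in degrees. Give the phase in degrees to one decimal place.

∠(j18) = 90.00°
∠(j18 + 2.51) = arctan(18/2.51) = 82.06°
∠(j18 + 70) = arctan(18/70) = 14.42°
∠L(j18) = 90.00° − (82.06° + 14.42°) = -6.48°

-6.5°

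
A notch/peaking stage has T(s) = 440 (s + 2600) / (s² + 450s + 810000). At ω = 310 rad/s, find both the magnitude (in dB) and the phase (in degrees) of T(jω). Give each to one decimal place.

|T| = 4.0 dB, ∠T = -4.3°

|j310 + 2600| = √(310² + 2600²) = 2618
|(j310)² + 450(j310) + 810000| = |7.139e+05 + j1.395e+05| = 7.274e+05
|T(j310)| = 440 × 2618 / 7.274e+05 = 1.5839
20 log₁₀(1.5839) = 3.99 dB
∠(j310 + 2600) = arctan(310/2600) = 6.80°
∠[(j310)² + 450(j310) + 810000] = ∠[7.139e+05 + j1.395e+05] = 11.06°
∠T(j310) = 6.80° − 11.06° = -4.26°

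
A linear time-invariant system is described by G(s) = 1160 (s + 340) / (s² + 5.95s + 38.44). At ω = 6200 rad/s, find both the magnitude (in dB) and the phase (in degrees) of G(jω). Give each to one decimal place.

|j6200 + 340| = √(6200² + 340²) = 6209
|(j6200)² + 5.95(j6200) + 38.44| = |-3.844e+07 + j36890| = 3.844e+07
|G(j6200)| = 1160 × 6209 / 3.844e+07 = 0.18738
20 log₁₀(0.18738) = -14.55 dB
∠(j6200 + 340) = arctan(6200/340) = 86.86°
∠[(j6200)² + 5.95(j6200) + 38.44] = ∠[-3.844e+07 + j36890] = 179.95°
∠G(j6200) = 86.86° − 179.95° = -93.08°

|G| = -14.5 dB, ∠G = -93.1 deg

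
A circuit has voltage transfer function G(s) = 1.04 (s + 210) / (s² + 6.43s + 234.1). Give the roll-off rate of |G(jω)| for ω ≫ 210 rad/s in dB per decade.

With 1 zero and 2 poles, the high-frequency asymptotic slope is 20 × (1 − 2) = -20 dB/decade.

-20 dB/decade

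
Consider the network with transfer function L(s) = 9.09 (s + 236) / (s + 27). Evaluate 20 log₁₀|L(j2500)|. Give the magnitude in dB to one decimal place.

|j2500 + 236| = √(2500² + 236²) = 2511
|j2500 + 27| = √(2500² + 27²) = 2500
|L(j2500)| = 9.09 × 2511 / 2500 = 9.1299
20 log₁₀(9.1299) = 19.21 dB

19.2 dB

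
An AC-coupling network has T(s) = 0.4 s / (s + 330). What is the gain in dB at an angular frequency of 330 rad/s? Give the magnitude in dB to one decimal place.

-11.0 dB

|j330| = 330
|j330 + 330| = √(330² + 330²) = 466.7
|T(j330)| = 0.4 × 330 / 466.7 = 0.28284
20 log₁₀(0.28284) = -10.97 dB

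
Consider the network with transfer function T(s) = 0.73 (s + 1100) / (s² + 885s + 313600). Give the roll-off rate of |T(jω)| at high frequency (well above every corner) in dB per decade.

With 1 zero and 2 poles, the high-frequency asymptotic slope is 20 × (1 − 2) = -20 dB/decade.

-20 dB/decade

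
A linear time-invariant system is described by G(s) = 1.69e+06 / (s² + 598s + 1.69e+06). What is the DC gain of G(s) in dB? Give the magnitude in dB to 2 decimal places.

0.00 dB

G(0) = 1.69e+06 / 1.69e+06 = 1
20 log₁₀(1) = 0.000 dB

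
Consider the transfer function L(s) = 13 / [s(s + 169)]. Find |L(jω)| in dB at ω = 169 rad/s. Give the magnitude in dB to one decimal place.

|j169 + 169| = √(169² + 169²) = 239
|j169| = 169
|L(j169)| = 13 / (239 × 169) = 0.00032185
20 log₁₀(0.00032185) = -69.85 dB

-69.8 dB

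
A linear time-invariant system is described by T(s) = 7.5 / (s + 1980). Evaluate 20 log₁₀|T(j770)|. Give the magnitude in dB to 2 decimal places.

-49.04 dB

|j770 + 1980| = √(770² + 1980²) = 2124
|T(j770)| = 7.5 / 2124 = 0.0035303
20 log₁₀(0.0035303) = -49.044 dB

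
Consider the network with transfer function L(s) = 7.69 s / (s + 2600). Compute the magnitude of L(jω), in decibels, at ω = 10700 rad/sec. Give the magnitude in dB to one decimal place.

17.5 dB

|j10700| = 1.07e+04
|j10700 + 2600| = √(10700² + 2600²) = 1.101e+04
|L(j10700)| = 7.69 × 1.07e+04 / 1.101e+04 = 7.4726
20 log₁₀(7.4726) = 17.47 dB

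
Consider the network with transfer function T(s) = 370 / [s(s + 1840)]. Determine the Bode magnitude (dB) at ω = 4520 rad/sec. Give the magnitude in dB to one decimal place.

|j4520 + 1840| = √(4520² + 1840²) = 4880
|j4520| = 4520
|T(j4520)| = 370 / (4880 × 4520) = 1.6774e-05
20 log₁₀(1.6774e-05) = -95.51 dB

-95.5 dB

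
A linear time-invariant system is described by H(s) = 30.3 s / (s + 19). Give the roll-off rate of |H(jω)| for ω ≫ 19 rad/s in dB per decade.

With 1 zero and 1 pole, the high-frequency asymptotic slope is 20 × (1 − 1) = 0 dB/decade.

0 dB/decade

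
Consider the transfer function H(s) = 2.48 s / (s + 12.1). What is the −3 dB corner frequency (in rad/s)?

12.1 rad/s

For a single-pole high-pass, the −3 dB point is at the pole: ω = 12.1 rad/s.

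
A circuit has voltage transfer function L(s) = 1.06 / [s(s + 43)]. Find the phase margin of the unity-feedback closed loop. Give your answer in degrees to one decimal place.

Gain crossover: |L(jω)| = 1 at ω ≈ 0.0247 rad s⁻¹.
∠L(j0.0247) = −90° − arctan(0.0247/43) ≈ -90.03°
PM = 180° + (-90.03°) = 89.97°

90.0°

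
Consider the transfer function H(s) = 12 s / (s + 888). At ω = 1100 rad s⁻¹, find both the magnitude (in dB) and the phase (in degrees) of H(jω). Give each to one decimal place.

|H| = 19.4 dB, ∠H = 38.9°

|j1100| = 1100
|j1100 + 888| = √(1100² + 888²) = 1414
|H(j1100)| = 12 × 1100 / 1414 = 9.3372
20 log₁₀(9.3372) = 19.40 dB
∠(j1100) = 90.00°
∠(j1100 + 888) = arctan(1100/888) = 51.09°
∠H(j1100) = 90.00° − 51.09° = 38.91°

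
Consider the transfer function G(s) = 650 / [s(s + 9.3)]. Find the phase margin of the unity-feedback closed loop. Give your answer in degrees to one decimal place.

20.7°

Gain crossover: |G(jω)| = 1 at ω ≈ 24.7 rad/s.
∠G(j24.7) = −90° − arctan(24.7/9.3) ≈ -159.34°
PM = 180° + (-159.34°) = 20.66°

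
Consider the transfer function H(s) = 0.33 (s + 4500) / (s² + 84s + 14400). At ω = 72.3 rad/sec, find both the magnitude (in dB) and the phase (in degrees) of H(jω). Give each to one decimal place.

|j72.3 + 4500| = √(72.3² + 4500²) = 4501
|(j72.3)² + 84(j72.3) + 14400| = |9172.7 + j6073.2| = 1.1e+04
|H(j72.3)| = 0.33 × 4501 / 1.1e+04 = 0.135
20 log₁₀(0.135) = -17.39 dB
∠(j72.3 + 4500) = arctan(72.3/4500) = 0.92°
∠[(j72.3)² + 84(j72.3) + 14400] = ∠[9172.7 + j6073.2] = 33.51°
∠H(j72.3) = 0.92° − 33.51° = -32.59°

|H| = -17.4 dB, ∠H = -32.6°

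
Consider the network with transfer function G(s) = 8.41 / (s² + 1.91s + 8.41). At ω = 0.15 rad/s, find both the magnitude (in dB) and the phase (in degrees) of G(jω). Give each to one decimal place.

|(j0.15)² + 1.91(j0.15) + 8.41| = |8.3875 + j0.2865| = 8.392
|G(j0.15)| = 8.41 / 8.392 = 1.0021
20 log₁₀(1.0021) = 0.02 dB
∠[(j0.15)² + 1.91(j0.15) + 8.41] = ∠[8.3875 + j0.2865] = 1.96°
∠G(j0.15) = −1.96° = -1.96°

|G| = 0.0 dB, ∠G = -2.0°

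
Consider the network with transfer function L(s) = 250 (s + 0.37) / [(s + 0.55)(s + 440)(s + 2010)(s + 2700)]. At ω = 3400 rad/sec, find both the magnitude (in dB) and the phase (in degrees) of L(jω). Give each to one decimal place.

|L| = -167.4 dB, ∠L = -193.6°

|j3400 + 0.37| = √(3400² + 0.37²) = 3400
|j3400 + 0.55| = √(3400² + 0.55²) = 3400
|j3400 + 440| = √(3400² + 440²) = 3428
|j3400 + 2010| = √(3400² + 2010²) = 3950
|j3400 + 2700| = √(3400² + 2700²) = 4342
|L(j3400)| = 250 × 3400 / (3400 × 3428 × 3950 × 4342) = 4.2524e-09
20 log₁₀(4.2524e-09) = -167.43 dB
∠(j3400 + 0.37) = arctan(3400/0.37) = 89.99°
∠(j3400 + 0.55) = arctan(3400/0.55) = 89.99°
∠(j3400 + 440) = arctan(3400/440) = 82.63°
∠(j3400 + 2010) = arctan(3400/2010) = 59.41°
∠(j3400 + 2700) = arctan(3400/2700) = 51.55°
∠L(j3400) = 89.99° − (89.99° + 82.63° + 59.41° + 51.55°) = -193.58°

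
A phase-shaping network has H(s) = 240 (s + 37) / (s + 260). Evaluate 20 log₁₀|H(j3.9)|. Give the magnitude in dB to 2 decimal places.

30.72 dB

|j3.9 + 37| = √(3.9² + 37²) = 37.2
|j3.9 + 260| = √(3.9² + 260²) = 260
|H(j3.9)| = 240 × 37.2 / 260 = 34.339
20 log₁₀(34.339) = 30.716 dB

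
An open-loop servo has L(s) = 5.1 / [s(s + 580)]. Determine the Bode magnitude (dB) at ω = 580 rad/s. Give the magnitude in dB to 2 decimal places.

-99.40 dB

|j580 + 580| = √(580² + 580²) = 820.2
|j580| = 580
|L(j580)| = 5.1 / (820.2 × 580) = 1.072e-05
20 log₁₀(1.072e-05) = -99.396 dB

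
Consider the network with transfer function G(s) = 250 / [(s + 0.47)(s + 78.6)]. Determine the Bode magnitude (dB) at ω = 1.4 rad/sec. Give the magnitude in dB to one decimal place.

|j1.4 + 0.47| = √(1.4² + 0.47²) = 1.477
|j1.4 + 78.6| = √(1.4² + 78.6²) = 78.61
|G(j1.4)| = 250 / (1.477 × 78.61) = 2.1534
20 log₁₀(2.1534) = 6.66 dB

6.7 dB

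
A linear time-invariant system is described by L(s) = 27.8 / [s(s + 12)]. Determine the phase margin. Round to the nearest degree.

Gain crossover: |L(jω)| = 1 at ω ≈ 2.28 rad s⁻¹.
∠L(j2.28) = −90° − arctan(2.28/12) ≈ -100.74°
PM = 180° + (-100.74°) = 79.26°

79 deg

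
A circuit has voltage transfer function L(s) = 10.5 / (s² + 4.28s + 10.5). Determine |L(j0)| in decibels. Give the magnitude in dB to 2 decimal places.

L(0) = 10.5 / 10.5 = 1
20 log₁₀(1) = 0.000 dB

0.00 dB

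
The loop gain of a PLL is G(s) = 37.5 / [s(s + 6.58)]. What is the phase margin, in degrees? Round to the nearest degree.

55 deg

Gain crossover: |G(jω)| = 1 at ω ≈ 4.65 rad/s.
∠G(j4.65) = −90° − arctan(4.65/6.58) ≈ -125.27°
PM = 180° + (-125.27°) = 54.73°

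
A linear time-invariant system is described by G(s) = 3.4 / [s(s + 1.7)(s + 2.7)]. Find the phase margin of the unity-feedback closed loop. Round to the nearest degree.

55°

Gain crossover: |G(jω)| = 1 at ω ≈ 0.669 rad s⁻¹.
∠G(j0.669) = −90° − arctan(0.669/1.7) − arctan(0.669/2.7) ≈ -125.40°
PM = 180° + (-125.40°) = 54.60°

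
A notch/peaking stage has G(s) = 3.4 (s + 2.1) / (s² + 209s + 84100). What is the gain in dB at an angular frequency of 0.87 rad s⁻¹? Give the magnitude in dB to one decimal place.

-80.7 dB

|j0.87 + 2.1| = √(0.87² + 2.1²) = 2.273
|(j0.87)² + 209(j0.87) + 84100| = |84099 + j181.83| = 8.41e+04
|G(j0.87)| = 3.4 × 2.273 / 8.41e+04 = 9.1897e-05
20 log₁₀(9.1897e-05) = -80.73 dB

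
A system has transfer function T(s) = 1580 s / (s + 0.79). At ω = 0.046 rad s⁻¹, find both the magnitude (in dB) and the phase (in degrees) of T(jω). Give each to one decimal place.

|j0.046| = 0.046
|j0.046 + 0.79| = √(0.046² + 0.79²) = 0.7913
|T(j0.046)| = 1580 × 0.046 / 0.7913 = 91.844
20 log₁₀(91.844) = 39.26 dB
∠(j0.046) = 90.00°
∠(j0.046 + 0.79) = arctan(0.046/0.79) = 3.33°
∠T(j0.046) = 90.00° − 3.33° = 86.67°

|T| = 39.3 dB, ∠T = 86.7°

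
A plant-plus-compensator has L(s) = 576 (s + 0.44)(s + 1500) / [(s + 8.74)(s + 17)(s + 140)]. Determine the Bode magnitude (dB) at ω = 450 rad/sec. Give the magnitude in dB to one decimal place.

|j450 + 0.44| = √(450² + 0.44²) = 450
|j450 + 1500| = √(450² + 1500²) = 1566
|j450 + 8.74| = √(450² + 8.74²) = 450.1
|j450 + 17| = √(450² + 17²) = 450.3
|j450 + 140| = √(450² + 140²) = 471.3
|L(j450)| = 576 × 450 × 1566 / (450.1 × 450.3 × 471.3) = 4.2496
20 log₁₀(4.2496) = 12.57 dB

12.6 dB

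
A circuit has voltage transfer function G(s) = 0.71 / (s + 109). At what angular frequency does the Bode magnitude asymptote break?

109 rad s⁻¹

The single real pole at s = −109 gives a corner at ω = 109 rad s⁻¹.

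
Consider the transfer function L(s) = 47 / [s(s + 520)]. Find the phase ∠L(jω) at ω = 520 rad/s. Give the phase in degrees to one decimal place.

-135.0°

∠(j520 + 520) = arctan(520/520) = 45.00°
∠(j520) = 90.00°
∠L(j520) = − (45.00° + 90.00°) = -135.00°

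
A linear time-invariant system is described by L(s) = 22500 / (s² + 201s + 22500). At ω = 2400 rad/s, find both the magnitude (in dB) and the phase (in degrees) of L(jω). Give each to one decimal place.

|(j2400)² + 201(j2400) + 22500| = |-5.7375e+06 + j4.824e+05| = 5.758e+06
|L(j2400)| = 22500 / 5.758e+06 = 0.0039078
20 log₁₀(0.0039078) = -48.16 dB
∠[(j2400)² + 201(j2400) + 22500] = ∠[-5.7375e+06 + j4.824e+05] = 175.19°
∠L(j2400) = −175.19° = -175.19°

|L| = -48.2 dB, ∠L = -175.2°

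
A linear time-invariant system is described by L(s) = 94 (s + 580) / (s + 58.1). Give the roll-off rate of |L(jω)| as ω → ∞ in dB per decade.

With 1 zero and 1 pole, the high-frequency asymptotic slope is 20 × (1 − 1) = 0 dB/decade.

0 dB/decade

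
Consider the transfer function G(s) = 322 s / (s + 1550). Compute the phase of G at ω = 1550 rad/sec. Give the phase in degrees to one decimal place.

∠(j1550) = 90.00°
∠(j1550 + 1550) = arctan(1550/1550) = 45.00°
∠G(j1550) = 90.00° − 45.00° = 45.00°

45.0°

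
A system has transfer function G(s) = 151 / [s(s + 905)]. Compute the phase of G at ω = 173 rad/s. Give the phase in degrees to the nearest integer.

∠(j173 + 905) = arctan(173/905) = 10.82°
∠(j173) = 90.00°
∠G(j173) = − (10.82° + 90.00°) = -100.82°

-101 deg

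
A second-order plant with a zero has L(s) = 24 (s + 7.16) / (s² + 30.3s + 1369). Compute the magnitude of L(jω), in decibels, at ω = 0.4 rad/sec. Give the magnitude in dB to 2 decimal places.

-18.01 dB

|j0.4 + 7.16| = √(0.4² + 7.16²) = 7.171
|(j0.4)² + 30.3(j0.4) + 1369| = |1368.8 + j12.12| = 1369
|L(j0.4)| = 24 × 7.171 / 1369 = 0.12573
20 log₁₀(0.12573) = -18.011 dB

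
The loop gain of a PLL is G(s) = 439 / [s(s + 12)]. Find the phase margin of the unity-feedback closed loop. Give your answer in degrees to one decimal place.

31.9°

Gain crossover: |G(jω)| = 1 at ω ≈ 19.3 rad/sec.
∠G(j19.3) = −90° − arctan(19.3/12) ≈ -148.14°
PM = 180° + (-148.14°) = 31.86°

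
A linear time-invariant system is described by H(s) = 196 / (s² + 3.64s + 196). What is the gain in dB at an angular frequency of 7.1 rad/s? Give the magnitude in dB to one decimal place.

2.4 dB

|(j7.1)² + 3.64(j7.1) + 196| = |145.59 + j25.844| = 147.9
|H(j7.1)| = 196 / 147.9 = 1.3255
20 log₁₀(1.3255) = 2.45 dB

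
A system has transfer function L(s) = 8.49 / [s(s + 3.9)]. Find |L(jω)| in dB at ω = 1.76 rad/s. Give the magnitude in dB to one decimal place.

|j1.76 + 3.9| = √(1.76² + 3.9²) = 4.279
|j1.76| = 1.76
|L(j1.76)| = 8.49 / (4.279 × 1.76) = 1.1274
20 log₁₀(1.1274) = 1.04 dB

1.0 dB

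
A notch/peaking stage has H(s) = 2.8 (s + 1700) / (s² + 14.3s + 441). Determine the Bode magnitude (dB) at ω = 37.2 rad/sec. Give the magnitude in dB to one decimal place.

12.9 dB

|j37.2 + 1700| = √(37.2² + 1700²) = 1700
|(j37.2)² + 14.3(j37.2) + 441| = |-942.84 + j531.96| = 1083
|H(j37.2)| = 2.8 × 1700 / 1083 = 4.3981
20 log₁₀(4.3981) = 12.87 dB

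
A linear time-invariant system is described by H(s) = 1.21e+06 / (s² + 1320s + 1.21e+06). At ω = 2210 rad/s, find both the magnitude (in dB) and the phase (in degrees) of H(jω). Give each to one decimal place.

|(j2210)² + 1320(j2210) + 1.21e+06| = |-3.6741e+06 + j2.9172e+06| = 4.691e+06
|H(j2210)| = 1.21e+06 / 4.691e+06 = 0.25792
20 log₁₀(0.25792) = -11.77 dB
∠[(j2210)² + 1320(j2210) + 1.21e+06] = ∠[-3.6741e+06 + j2.9172e+06] = 141.55°
∠H(j2210) = −141.55° = -141.55°

|H| = -11.8 dB, ∠H = -141.6 deg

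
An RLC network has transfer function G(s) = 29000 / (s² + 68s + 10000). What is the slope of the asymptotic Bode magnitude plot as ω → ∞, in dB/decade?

-40 dB/decade

With 0 zeros and 2 poles, the high-frequency asymptotic slope is 20 × (0 − 2) = -40 dB/decade.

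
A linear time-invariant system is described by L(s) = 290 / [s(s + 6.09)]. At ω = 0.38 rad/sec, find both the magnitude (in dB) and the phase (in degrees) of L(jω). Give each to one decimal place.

|j0.38 + 6.09| = √(0.38² + 6.09²) = 6.102
|j0.38| = 0.38
|L(j0.38)| = 290 / (6.102 × 0.38) = 125.07
20 log₁₀(125.07) = 41.94 dB
∠(j0.38 + 6.09) = arctan(0.38/6.09) = 3.57°
∠(j0.38) = 90.00°
∠L(j0.38) = − (3.57° + 90.00°) = -93.57°

|L| = 41.9 dB, ∠L = -93.6°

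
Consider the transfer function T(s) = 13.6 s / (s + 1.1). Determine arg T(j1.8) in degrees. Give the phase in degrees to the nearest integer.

∠(j1.8) = 90.00°
∠(j1.8 + 1.1) = arctan(1.8/1.1) = 58.57°
∠T(j1.8) = 90.00° − 58.57° = 31.43°

31°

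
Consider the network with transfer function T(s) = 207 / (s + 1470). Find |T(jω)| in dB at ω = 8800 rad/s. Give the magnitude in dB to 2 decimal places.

-32.69 dB

|j8800 + 1470| = √(8800² + 1470²) = 8922
|T(j8800)| = 207 / 8922 = 0.023201
20 log₁₀(0.023201) = -32.690 dB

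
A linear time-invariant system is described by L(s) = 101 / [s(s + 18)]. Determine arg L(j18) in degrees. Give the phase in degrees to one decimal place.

-135.0 deg

∠(j18 + 18) = arctan(18/18) = 45.00°
∠(j18) = 90.00°
∠L(j18) = − (45.00° + 90.00°) = -135.00°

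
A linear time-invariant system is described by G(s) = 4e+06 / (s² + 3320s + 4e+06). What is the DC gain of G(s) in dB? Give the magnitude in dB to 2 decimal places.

G(0) = 4e+06 / 4e+06 = 1
20 log₁₀(1) = 0.000 dB

0.00 dB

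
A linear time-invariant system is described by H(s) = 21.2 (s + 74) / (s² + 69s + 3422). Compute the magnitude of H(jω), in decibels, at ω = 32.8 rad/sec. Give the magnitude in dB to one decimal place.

|j32.8 + 74| = √(32.8² + 74²) = 80.94
|(j32.8)² + 69(j32.8) + 3422| = |2346.2 + j2263.2| = 3260
|H(j32.8)| = 21.2 × 80.94 / 3260 = 0.52641
20 log₁₀(0.52641) = -5.57 dB

-5.6 dB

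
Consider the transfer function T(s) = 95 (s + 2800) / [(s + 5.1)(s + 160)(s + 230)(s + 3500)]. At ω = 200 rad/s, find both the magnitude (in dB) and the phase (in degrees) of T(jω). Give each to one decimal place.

|j200 + 2800| = √(200² + 2800²) = 2807
|j200 + 5.1| = √(200² + 5.1²) = 200.1
|j200 + 160| = √(200² + 160²) = 256.1
|j200 + 230| = √(200² + 230²) = 304.8
|j200 + 3500| = √(200² + 3500²) = 3506
|T(j200)| = 95 × 2807 / (200.1 × 256.1 × 304.8 × 3506) = 4.8706e-06
20 log₁₀(4.8706e-06) = -106.25 dB
∠(j200 + 2800) = arctan(200/2800) = 4.09°
∠(j200 + 5.1) = arctan(200/5.1) = 88.54°
∠(j200 + 160) = arctan(200/160) = 51.34°
∠(j200 + 230) = arctan(200/230) = 41.01°
∠(j200 + 3500) = arctan(200/3500) = 3.27°
∠T(j200) = 4.09° − (88.54° + 51.34° + 41.01° + 3.27°) = -180.07°

|T| = -106.2 dB, ∠T = -180.1°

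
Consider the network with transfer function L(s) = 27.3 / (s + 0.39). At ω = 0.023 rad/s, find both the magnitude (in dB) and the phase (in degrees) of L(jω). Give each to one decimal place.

|L| = 36.9 dB, ∠L = -3.4 deg

|j0.023 + 0.39| = √(0.023² + 0.39²) = 0.3907
|L(j0.023)| = 27.3 / 0.3907 = 69.879
20 log₁₀(69.879) = 36.89 dB
∠(j0.023 + 0.39) = arctan(0.023/0.39) = 3.38°
∠L(j0.023) = −3.38° = -3.38°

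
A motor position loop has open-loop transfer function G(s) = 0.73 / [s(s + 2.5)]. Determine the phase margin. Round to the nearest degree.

83 deg

Gain crossover: |G(jω)| = 1 at ω ≈ 0.29 rad/s.
∠G(j0.29) = −90° − arctan(0.29/2.5) ≈ -96.62°
PM = 180° + (-96.62°) = 83.38°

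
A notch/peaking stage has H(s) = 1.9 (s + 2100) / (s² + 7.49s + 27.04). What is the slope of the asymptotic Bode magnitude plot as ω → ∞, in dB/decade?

-20 dB/decade

With 1 zero and 2 poles, the high-frequency asymptotic slope is 20 × (1 − 2) = -20 dB/decade.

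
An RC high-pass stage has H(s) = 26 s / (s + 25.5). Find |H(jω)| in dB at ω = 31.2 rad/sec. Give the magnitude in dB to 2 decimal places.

26.08 dB

|j31.2| = 31.2
|j31.2 + 25.5| = √(31.2² + 25.5²) = 40.3
|H(j31.2)| = 26 × 31.2 / 40.3 = 20.132
20 log₁₀(20.132) = 26.078 dB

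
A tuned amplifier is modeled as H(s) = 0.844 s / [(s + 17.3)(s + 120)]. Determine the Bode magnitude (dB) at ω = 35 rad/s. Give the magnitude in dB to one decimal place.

-44.4 dB

|j35| = 35
|j35 + 17.3| = √(35² + 17.3²) = 39.04
|j35 + 120| = √(35² + 120²) = 125
|H(j35)| = 0.844 × 35 / (39.04 × 125) = 0.0060529
20 log₁₀(0.0060529) = -44.36 dB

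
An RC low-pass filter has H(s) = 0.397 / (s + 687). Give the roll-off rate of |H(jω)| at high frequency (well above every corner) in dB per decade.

With 0 zeros and 1 pole, the high-frequency asymptotic slope is 20 × (0 − 1) = -20 dB/decade.

-20 dB/decade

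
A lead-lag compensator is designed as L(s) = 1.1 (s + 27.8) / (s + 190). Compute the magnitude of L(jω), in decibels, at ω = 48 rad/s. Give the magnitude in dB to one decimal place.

-10.1 dB

|j48 + 27.8| = √(48² + 27.8²) = 55.47
|j48 + 190| = √(48² + 190²) = 196
|L(j48)| = 1.1 × 55.47 / 196 = 0.31136
20 log₁₀(0.31136) = -10.13 dB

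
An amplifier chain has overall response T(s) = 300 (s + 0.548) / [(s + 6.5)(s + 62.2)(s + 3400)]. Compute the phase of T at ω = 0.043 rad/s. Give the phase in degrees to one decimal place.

4.1°

∠(j0.043 + 0.548) = arctan(0.043/0.548) = 4.49°
∠(j0.043 + 6.5) = arctan(0.043/6.5) = 0.38°
∠(j0.043 + 62.2) = arctan(0.043/62.2) = 0.04°
∠(j0.043 + 3400) = arctan(0.043/3400) = 0.00°
∠T(j0.043) = 4.49° − (0.38° + 0.04° + 0.00°) = 4.07°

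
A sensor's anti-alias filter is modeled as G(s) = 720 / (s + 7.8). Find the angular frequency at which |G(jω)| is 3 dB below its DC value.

For a single-pole low-pass, the −3 dB point is at the pole: ω = 7.8 rad s⁻¹.

7.8 rad s⁻¹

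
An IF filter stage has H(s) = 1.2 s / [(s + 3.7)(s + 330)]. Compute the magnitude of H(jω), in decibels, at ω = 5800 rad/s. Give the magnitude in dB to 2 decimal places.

-73.70 dB

|j5800| = 5800
|j5800 + 3.7| = √(5800² + 3.7²) = 5800
|j5800 + 330| = √(5800² + 330²) = 5809
|H(j5800)| = 1.2 × 5800 / (5800 × 5809) = 0.00020656
20 log₁₀(0.00020656) = -73.699 dB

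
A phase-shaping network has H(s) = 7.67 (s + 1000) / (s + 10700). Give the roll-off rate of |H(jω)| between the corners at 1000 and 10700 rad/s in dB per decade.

20 dB/decade

In this band the factors already past their corner are: zero at 1000; net slope = 20 dB/decade.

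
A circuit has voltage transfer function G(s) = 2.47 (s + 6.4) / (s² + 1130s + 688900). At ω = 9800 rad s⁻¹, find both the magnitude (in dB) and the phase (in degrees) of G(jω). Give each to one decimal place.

|G| = -72.0 dB, ∠G = -83.4°

|j9800 + 6.4| = √(9800² + 6.4²) = 9800
|(j9800)² + 1130(j9800) + 688900| = |-9.5351e+07 + j1.1074e+07| = 9.599e+07
|G(j9800)| = 2.47 × 9800 / 9.599e+07 = 0.00025217
20 log₁₀(0.00025217) = -71.97 dB
∠(j9800 + 6.4) = arctan(9800/6.4) = 89.96°
∠[(j9800)² + 1130(j9800) + 688900] = ∠[-9.5351e+07 + j1.1074e+07] = 173.38°
∠G(j9800) = 89.96° − 173.38° = -83.41°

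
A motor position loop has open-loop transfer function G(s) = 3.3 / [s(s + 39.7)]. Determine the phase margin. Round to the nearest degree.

90°

Gain crossover: |G(jω)| = 1 at ω ≈ 0.0831 rad/sec.
∠G(j0.0831) = −90° − arctan(0.0831/39.7) ≈ -90.12°
PM = 180° + (-90.12°) = 89.88°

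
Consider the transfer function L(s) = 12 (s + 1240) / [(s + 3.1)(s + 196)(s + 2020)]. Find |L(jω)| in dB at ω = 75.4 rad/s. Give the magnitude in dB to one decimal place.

-66.6 dB

|j75.4 + 1240| = √(75.4² + 1240²) = 1242
|j75.4 + 3.1| = √(75.4² + 3.1²) = 75.46
|j75.4 + 196| = √(75.4² + 196²) = 210
|j75.4 + 2020| = √(75.4² + 2020²) = 2021
|L(j75.4)| = 12 × 1242 / (75.46 × 210 × 2021) = 0.00046536
20 log₁₀(0.00046536) = -66.64 dB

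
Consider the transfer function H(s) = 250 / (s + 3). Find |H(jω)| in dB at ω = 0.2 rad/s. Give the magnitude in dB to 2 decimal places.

|j0.2 + 3| = √(0.2² + 3²) = 3.007
|H(j0.2)| = 250 / 3.007 = 83.149
20 log₁₀(83.149) = 38.397 dB

38.40 dB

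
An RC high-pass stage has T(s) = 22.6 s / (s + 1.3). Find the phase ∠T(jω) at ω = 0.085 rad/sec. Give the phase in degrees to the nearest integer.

86°

∠(j0.085) = 90.00°
∠(j0.085 + 1.3) = arctan(0.085/1.3) = 3.74°
∠T(j0.085) = 90.00° − 3.74° = 86.26°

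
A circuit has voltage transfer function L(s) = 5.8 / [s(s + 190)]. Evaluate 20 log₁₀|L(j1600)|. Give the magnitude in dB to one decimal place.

-113.0 dB

|j1600 + 190| = √(1600² + 190²) = 1611
|j1600| = 1600
|L(j1600)| = 5.8 / (1611 × 1600) = 2.2498e-06
20 log₁₀(2.2498e-06) = -112.96 dB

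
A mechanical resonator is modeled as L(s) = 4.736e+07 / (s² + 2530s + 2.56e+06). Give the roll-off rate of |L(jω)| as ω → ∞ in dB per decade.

With 0 zeros and 2 poles, the high-frequency asymptotic slope is 20 × (0 − 2) = -40 dB/decade.

-40 dB/decade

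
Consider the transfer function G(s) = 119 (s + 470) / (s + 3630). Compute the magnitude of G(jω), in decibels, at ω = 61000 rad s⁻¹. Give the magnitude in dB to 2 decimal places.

41.50 dB

|j61000 + 470| = √(61000² + 470²) = 6.1e+04
|j61000 + 3630| = √(61000² + 3630²) = 6.111e+04
|G(j61000)| = 119 × 6.1e+04 / 6.111e+04 = 118.79
20 log₁₀(118.79) = 41.496 dB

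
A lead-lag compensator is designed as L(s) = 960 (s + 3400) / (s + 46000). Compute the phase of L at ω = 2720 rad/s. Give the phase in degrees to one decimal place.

35.3°

∠(j2720 + 3400) = arctan(2720/3400) = 38.66°
∠(j2720 + 46000) = arctan(2720/46000) = 3.38°
∠L(j2720) = 38.66° − 3.38° = 35.28°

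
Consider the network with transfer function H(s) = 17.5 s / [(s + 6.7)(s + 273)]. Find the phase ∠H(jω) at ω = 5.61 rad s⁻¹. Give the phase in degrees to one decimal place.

48.9°

∠(j5.61) = 90.00°
∠(j5.61 + 6.7) = arctan(5.61/6.7) = 39.94°
∠(j5.61 + 273) = arctan(5.61/273) = 1.18°
∠H(j5.61) = 90.00° − (39.94° + 1.18°) = 48.88°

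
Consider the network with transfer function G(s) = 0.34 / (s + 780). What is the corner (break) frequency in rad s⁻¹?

780 rad s⁻¹

The single real pole at s = −780 gives a corner at ω = 780 rad s⁻¹.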